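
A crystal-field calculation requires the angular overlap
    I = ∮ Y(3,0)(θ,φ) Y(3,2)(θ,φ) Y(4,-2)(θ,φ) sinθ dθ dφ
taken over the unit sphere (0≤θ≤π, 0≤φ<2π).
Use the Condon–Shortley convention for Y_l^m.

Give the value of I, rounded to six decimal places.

Checks pass: Σm=0; 10 even; l₃=4∈[0,6].
(2·3+1)(2·3+1)(2·4+1) = 441
Δ: 2! 4! 4! / 11! → 1/34650
sum: t=0:+1/72 t=1:−1/16 t=2:+1/72 = -5/144
3j²(3 3 4; 0 0 0) = Δ·Π!·Σ² = 2/77  (sign -1)
sum: t=1:−1/96 t=2:+1/72 = 1/288
3j²(3 3 4; 0 2 -2) = Δ·Π!·Σ² = 1/462  (sign +1)
combine: 4πI² = 441·2/77·1/462 = 3/121
take √, sign -1: I = -0.04441841

-0.044418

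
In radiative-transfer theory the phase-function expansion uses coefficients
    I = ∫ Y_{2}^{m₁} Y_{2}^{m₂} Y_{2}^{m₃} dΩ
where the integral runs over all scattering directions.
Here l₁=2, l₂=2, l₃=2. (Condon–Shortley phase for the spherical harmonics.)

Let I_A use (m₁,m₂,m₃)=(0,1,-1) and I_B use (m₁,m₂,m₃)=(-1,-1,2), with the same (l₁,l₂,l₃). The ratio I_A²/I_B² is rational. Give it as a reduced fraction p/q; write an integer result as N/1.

l's match ⇒ only the (l;m) 3-j factors differ between A and B.
A: triangle coeff Δ(2,2,2) = 1/630; Σ_t [1,2]: t=1:−1/2 t=2:+1/4 = -1/4; (3j)²=1/70 [(2 2 2; 0 1 -1)], sign=+1
B: triangle coeff Δ(2,2,2) = 1/630; Σ_t [1,1]: t=1:−1/4 = -1/4; (3j)²=3/35 [(2 2 2; -1 -1 2)], sign=-1
I_A²/I_B² = (1/70)/(3/35) = 1/6

1/6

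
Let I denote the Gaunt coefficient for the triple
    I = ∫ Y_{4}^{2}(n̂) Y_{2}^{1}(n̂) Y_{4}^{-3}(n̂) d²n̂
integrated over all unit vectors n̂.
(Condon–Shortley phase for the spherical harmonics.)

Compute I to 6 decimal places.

Checks pass: Σm=0; 10 even; l₃=4∈[2,6].
(2·4+1)(2·2+1)(2·4+1) = 405
Δ: 2! 6! 2! / 11! → 1/13860
sum: t=0:+1/192 t=1:−1/36 t=2:+1/192 = -5/288
3j²(4 2 4; 0 0 0) = Δ·Π!·Σ² = 20/693  (sign -1)
sum: t=1:−1/240 t=2:+1/1440 = -1/288
3j²(4 2 4; 2 1 -3) = Δ·Π!·Σ² = 5/132  (sign +1)
combine: 4πI² = 405·20/693·5/132 = 375/847
take √, sign -1: I = -0.18770204

-0.187702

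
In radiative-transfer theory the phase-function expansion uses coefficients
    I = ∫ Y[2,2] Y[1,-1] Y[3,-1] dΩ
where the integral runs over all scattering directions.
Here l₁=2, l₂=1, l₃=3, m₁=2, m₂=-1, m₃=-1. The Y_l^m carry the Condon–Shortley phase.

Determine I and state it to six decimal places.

-0.082589

Rules hold: Σm=0, L=6 even, 1≤3≤3.
N = 5·3·7 = 105
Δ = 0!·4!·2!/7! = 1/105
Racah Σ t=0..0: t=0:+1/4 = 1/4
⇒ 3j(2 1 3; 0 0 0)² = 3/35, sgn -1
Racah Σ t=0..0: t=0:+1/48 = 1/48
⇒ 3j(2 1 3; 2 -1 -1)² = 1/105, sgn +1
4πI² = N·(3j₀)²·(3jₘ)² = 3/35
I = -1·√(0.0857143/4π) = -0.08258890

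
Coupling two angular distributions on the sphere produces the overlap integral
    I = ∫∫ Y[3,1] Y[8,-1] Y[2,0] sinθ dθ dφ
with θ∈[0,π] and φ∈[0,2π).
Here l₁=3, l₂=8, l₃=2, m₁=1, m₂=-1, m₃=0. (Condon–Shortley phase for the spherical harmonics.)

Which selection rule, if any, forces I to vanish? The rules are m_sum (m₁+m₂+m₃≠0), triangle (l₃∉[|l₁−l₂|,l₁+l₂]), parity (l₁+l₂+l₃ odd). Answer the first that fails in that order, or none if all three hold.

m₁+m₂+m₃ = 1 − 1 + 0 = 0  ✓
triangle: |3−8|=5 ≤ l₃=2 ≤ 3+8=11  ✗
parity: l₁+l₂+l₃ = 13 is odd

triangle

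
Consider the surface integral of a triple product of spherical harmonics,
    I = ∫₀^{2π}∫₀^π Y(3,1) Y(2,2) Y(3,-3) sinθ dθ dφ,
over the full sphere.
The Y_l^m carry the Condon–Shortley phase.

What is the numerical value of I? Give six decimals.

0.132981

Checks pass: Σm=0; 8 even; l₃=3∈[1,5].
(2·3+1)(2·2+1)(2·3+1) = 245
Δ: 2! 4! 2! / 9! → 1/3780
sum: t=0:+1/24 t=1:−1/4 t=2:+1/24 = -1/6
3j²(3 2 3; 0 0 0) = Δ·Π!·Σ² = 4/105  (sign +1)
sum: t=2:+1/96 = 1/96
3j²(3 2 3; 1 2 -3) = Δ·Π!·Σ² = 1/42  (sign +1)
combine: 4πI² = 245·4/105·1/42 = 2/9
take √, sign +1: I = 0.13298076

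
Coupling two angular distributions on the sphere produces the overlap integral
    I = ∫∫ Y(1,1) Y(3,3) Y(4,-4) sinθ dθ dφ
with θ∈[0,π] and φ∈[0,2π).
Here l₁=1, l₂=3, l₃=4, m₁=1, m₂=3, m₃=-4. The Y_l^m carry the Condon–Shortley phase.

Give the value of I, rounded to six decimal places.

0.325735

Checks pass: Σm=0; 8 even; l₃=4∈[2,4].
(2·1+1)(2·3+1)(2·4+1) = 189
Δ: 0! 2! 6! / 9! → 1/252
sum: t=0:+1/36 = 1/36
3j²(1 3 4; 0 0 0) = Δ·Π!·Σ² = 4/63  (sign +1)
sum: t=0:+1/1440 = 1/1440
3j²(1 3 4; 1 3 -4) = Δ·Π!·Σ² = 1/9  (sign +1)
combine: 4πI² = 189·4/63·1/9 = 4/3
take √, sign +1: I = 0.32573501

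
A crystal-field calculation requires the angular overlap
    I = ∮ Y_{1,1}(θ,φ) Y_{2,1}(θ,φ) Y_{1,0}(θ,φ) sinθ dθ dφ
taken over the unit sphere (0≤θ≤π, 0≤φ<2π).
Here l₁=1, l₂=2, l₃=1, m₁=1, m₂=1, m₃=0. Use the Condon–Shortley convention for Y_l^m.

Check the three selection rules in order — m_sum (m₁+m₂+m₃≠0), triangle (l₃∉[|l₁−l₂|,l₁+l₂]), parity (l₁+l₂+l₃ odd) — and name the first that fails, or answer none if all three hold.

m_sum

m₁+m₂+m₃ = 1 + 1 + 0 = 2  ✗
triangle: |1−2|=1 ≤ l₃=1 ≤ 1+2=3
parity: l₁+l₂+l₃ = 4 is even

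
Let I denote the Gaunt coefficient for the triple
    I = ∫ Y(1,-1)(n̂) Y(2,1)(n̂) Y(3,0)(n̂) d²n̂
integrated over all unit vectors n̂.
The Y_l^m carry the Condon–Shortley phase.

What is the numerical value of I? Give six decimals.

Checks pass: Σm=0; 6 even; l₃=3∈[1,3].
(2·1+1)(2·2+1)(2·3+1) = 105
Δ: 0! 2! 4! / 7! → 1/105
sum: t=0:+1/4 = 1/4
3j²(1 2 3; 0 0 0) = Δ·Π!·Σ² = 3/35  (sign -1)
sum: t=0:+1/12 = 1/12
3j²(1 2 3; -1 1 0) = Δ·Π!·Σ² = 1/35  (sign -1)
combine: 4πI² = 105·3/35·1/35 = 9/35
take √, sign +1: I = 0.14304817

0.143048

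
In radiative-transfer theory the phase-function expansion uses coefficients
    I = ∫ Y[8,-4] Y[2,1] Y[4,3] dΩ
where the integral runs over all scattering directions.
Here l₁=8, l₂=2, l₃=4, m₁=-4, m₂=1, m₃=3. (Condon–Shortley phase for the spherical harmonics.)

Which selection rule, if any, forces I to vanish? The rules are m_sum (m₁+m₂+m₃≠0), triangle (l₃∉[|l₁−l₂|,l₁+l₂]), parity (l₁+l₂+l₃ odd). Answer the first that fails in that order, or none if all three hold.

azimuthal sum: -4 + 1 + 3 = 0  ✓
6 ≤ 4 ≤ 10 (triangle on l)  ✗
L = 8 + 2 + 4 = 14 (even)

triangle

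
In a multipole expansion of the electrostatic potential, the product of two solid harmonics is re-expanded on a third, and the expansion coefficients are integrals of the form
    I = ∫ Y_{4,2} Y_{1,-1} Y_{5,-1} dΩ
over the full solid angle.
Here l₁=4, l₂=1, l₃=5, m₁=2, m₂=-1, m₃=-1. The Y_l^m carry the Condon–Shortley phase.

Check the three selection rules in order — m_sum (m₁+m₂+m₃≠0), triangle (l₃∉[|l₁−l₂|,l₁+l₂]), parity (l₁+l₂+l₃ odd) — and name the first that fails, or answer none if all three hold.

none

Σmᵢ = 0  ✓
l₃∈[|l₁−l₂|,l₁+l₂]=[3,5], have l₃=5  ✓
Σlᵢ = 10 ⇒ even  ✓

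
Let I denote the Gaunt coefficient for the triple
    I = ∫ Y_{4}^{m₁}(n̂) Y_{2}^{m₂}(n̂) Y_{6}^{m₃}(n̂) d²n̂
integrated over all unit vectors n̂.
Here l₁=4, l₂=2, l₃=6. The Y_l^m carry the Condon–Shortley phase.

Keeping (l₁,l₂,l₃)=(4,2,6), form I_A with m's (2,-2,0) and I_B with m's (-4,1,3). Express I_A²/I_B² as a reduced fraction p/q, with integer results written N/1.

5/3

Same 4,2,6: normalisation and zero-m 3j drop out of the ratio.
A: Δ: 0! 8! 4! / 13! → 1/6435; sum: t=0:+1/34560 = 1/34560; 3j²(4 2 6; 2 -2 0) = Δ·Π!·Σ² = 1/429  (sign +1)
B: Δ: 0! 8! 4! / 13! → 1/6435; sum: t=0:+1/241920 = 1/241920; 3j²(4 2 6; -4 1 3) = Δ·Π!·Σ² = 1/715  (sign -1)
I_A²/I_B² = (1/429)/(1/715) = 5/3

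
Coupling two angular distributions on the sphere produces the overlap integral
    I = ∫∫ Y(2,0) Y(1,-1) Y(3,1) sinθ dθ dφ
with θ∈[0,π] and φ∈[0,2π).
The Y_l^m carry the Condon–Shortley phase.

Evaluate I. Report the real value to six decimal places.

Rules hold: Σm=0, L=6 even, 1≤3≤3.
N = 5·3·7 = 105
Δ = 0!·4!·2!/7! = 1/105
Racah Σ t=0..0: t=0:+1/4 = 1/4
⇒ 3j(2 1 3; 0 0 0)² = 3/35, sgn -1
Racah Σ t=0..0: t=0:+1/8 = 1/8
⇒ 3j(2 1 3; 0 -1 1)² = 2/35, sgn +1
4πI² = N·(3j₀)²·(3jₘ)² = 18/35
I = -1·√(0.514286/4π) = -0.20230066

-0.202301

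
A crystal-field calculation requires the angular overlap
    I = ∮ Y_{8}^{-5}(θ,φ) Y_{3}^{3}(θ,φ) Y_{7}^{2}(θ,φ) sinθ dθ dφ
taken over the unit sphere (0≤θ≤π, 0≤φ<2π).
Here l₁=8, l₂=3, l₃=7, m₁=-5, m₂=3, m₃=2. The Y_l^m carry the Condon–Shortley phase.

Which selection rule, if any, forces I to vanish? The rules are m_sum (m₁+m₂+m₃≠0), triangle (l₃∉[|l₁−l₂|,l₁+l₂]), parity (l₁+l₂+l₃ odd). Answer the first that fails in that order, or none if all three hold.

none

Σmᵢ = 0  ✓
l₃∈[|l₁−l₂|,l₁+l₂]=[5,11], have l₃=7  ✓
Σlᵢ = 18 ⇒ even  ✓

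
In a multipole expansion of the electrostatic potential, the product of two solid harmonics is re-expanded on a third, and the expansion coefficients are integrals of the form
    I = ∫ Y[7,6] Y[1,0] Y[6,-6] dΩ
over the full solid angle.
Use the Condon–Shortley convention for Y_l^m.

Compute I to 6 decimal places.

0.126157

Rules hold: Σm=0, L=14 even, 6≤6≤8.
N = 15·3·13 = 585
Δ = 2!·12!·0!/15! = 1/1365
Racah Σ t=1..1: t=1:−1/518400 = -1/518400
⇒ 3j(7 1 6; 0 0 0)² = 7/195, sgn -1
Racah Σ t=1..1: t=1:−1/479001600 = -1/479001600
⇒ 3j(7 1 6; 6 0 -6)² = 1/105, sgn -1
4πI² = N·(3j₀)²·(3jₘ)² = 1/5
I = +1·√(0.2/4π) = 0.12615663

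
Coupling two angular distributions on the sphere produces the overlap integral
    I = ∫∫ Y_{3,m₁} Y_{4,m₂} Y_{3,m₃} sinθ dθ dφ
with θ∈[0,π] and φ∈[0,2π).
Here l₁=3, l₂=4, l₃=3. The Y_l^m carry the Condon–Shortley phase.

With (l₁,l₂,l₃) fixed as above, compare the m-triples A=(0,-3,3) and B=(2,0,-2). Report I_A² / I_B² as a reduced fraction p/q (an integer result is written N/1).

l's match ⇒ only the (l;m) 3-j factors differ between A and B.
A: triangle coeff Δ(3,4,3) = 1/34650; Σ_t [1,1]: t=1:−1/288 = -1/288; (3j)²=1/22 [(3 4 3; 0 -3 3)], sign=-1
B: triangle coeff Δ(3,4,3) = 1/34650; Σ_t [0,1]: t=0:+1/576 t=1:−1/72 = -7/576; (3j)²=7/198 [(3 4 3; 2 0 -2)], sign=+1
I_A²/I_B² = (1/22)/(7/198) = 9/7

9/7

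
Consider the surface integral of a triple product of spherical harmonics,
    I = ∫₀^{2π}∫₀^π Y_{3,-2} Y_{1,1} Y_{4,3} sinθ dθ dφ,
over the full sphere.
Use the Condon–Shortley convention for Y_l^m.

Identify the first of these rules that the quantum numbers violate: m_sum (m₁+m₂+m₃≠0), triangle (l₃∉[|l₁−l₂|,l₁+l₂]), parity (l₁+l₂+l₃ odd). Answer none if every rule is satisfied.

m_sum

Σmᵢ = 2  ✗
l₃∈[|l₁−l₂|,l₁+l₂]=[2,4], have l₃=4
Σlᵢ = 8 ⇒ even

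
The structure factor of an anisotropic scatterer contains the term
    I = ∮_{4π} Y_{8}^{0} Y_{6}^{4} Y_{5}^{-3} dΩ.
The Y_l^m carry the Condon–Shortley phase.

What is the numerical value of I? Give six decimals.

0.000000

0 + 4 − 3 = 1 ≠ 0: azimuthal integral kills it; I = 0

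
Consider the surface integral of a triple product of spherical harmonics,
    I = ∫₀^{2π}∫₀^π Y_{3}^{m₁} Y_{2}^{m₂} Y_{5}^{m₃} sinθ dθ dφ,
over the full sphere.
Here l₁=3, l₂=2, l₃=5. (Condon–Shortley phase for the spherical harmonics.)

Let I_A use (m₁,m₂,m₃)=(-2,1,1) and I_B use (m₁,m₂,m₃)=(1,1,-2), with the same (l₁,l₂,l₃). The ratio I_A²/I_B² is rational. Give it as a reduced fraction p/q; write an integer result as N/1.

Shared (l₁,l₂,l₃)=(3,2,5): N and (l;000)² cancel in I_A²/I_B².
A: Δ = 0!·6!·4!/11! = 1/2310; Racah Σ t=0..0: t=0:+1/720 = 1/720; ⇒ 3j(3 2 5; -2 1 1)² = 4/385, sgn +1
B: Δ = 0!·6!·4!/11! = 1/2310; Racah Σ t=0..0: t=0:+1/288 = 1/288; ⇒ 3j(3 2 5; 1 1 -2)² = 1/22, sgn -1
I_A²/I_B² = (4/385)/(1/22) = 8/35

8/35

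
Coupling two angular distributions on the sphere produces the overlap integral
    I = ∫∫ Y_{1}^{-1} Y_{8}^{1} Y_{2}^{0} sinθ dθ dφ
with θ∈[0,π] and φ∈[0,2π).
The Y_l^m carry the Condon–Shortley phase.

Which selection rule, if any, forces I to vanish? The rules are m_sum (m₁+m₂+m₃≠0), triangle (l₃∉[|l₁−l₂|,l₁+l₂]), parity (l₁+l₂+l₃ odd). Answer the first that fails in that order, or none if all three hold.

triangle

Σmᵢ = 0  ✓
l₃∈[|l₁−l₂|,l₁+l₂]=[7,9], have l₃=2  ✗
Σlᵢ = 11 ⇒ odd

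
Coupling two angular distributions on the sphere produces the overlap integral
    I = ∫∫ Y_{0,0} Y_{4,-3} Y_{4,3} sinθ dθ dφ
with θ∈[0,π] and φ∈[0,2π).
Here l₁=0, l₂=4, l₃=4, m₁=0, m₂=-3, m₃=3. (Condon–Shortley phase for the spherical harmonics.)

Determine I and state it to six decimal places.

-0.282095

m-sum 0 ✓  L=8 even ✓  4≤4≤4 ✓
Π(2lᵢ+1) = 1×9×9 = 81
triangle coeff Δ(0,4,4) = 1/9
Σ_t [0,0]: t=0:+1/576 = 1/576
(3j)²=1/9 [(0 4 4; 0 0 0)], sign=+1
Σ_t [0,0]: t=0:+1/5040 = 1/5040
(3j)²=1/9 [(0 4 4; 0 -3 3)], sign=-1
⇒ 4πI² = 1/1
I = (-1)√(1/1/(4π)) = -0.28209479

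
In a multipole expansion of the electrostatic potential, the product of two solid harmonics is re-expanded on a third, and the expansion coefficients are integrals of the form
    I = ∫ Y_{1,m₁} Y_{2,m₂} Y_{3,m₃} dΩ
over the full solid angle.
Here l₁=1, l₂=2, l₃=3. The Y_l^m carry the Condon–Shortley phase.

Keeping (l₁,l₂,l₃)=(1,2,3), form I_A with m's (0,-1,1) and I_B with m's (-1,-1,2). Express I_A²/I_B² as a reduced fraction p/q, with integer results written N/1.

4/5

Shared (l₁,l₂,l₃)=(1,2,3): N and (l;000)² cancel in I_A²/I_B².
A: Δ = 0!·2!·4!/7! = 1/105; Racah Σ t=0..0: t=0:+1/6 = 1/6; ⇒ 3j(1 2 3; 0 -1 1)² = 8/105, sgn +1
B: Δ = 0!·2!·4!/7! = 1/105; Racah Σ t=0..0: t=0:+1/12 = 1/12; ⇒ 3j(1 2 3; -1 -1 2)² = 2/21, sgn -1
I_A²/I_B² = (8/105)/(2/21) = 4/5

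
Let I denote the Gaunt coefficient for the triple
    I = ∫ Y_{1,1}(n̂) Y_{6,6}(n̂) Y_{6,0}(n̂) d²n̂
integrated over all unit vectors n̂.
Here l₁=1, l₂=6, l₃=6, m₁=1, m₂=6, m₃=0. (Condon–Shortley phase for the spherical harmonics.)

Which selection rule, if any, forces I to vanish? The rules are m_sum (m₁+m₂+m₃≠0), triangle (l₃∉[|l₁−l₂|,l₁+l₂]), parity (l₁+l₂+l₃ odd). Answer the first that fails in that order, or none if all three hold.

m_sum

azimuthal sum: 1 + 6 + 0 = 7  ✗
5 ≤ 6 ≤ 7 (triangle on l)
L = 1 + 6 + 6 = 13 (odd)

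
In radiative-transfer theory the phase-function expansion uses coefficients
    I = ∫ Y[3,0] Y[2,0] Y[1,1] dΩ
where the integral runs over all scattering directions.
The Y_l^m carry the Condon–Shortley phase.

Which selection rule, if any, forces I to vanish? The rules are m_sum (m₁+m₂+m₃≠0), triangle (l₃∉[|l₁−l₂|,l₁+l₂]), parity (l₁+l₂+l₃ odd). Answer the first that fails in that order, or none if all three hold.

m₁+m₂+m₃ = 0 + 0 + 1 = 1  ✗
triangle: |3−2|=1 ≤ l₃=1 ≤ 3+2=5
parity: l₁+l₂+l₃ = 6 is even

m_sum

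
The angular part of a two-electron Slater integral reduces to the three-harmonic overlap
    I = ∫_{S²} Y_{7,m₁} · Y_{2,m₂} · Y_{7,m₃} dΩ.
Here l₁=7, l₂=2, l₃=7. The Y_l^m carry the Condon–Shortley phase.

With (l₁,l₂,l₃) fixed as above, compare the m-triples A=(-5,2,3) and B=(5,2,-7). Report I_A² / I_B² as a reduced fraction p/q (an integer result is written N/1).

396/91

Shared (l₁,l₂,l₃)=(7,2,7): N and (l;000)² cancel in I_A²/I_B².
A: Δ = 2!·12!·2!/17! = 1/185640; Racah Σ t=2..2: t=2:+1/29030400 = 1/29030400; ⇒ 3j(7 2 7; -5 2 3)² = 99/7735, sgn +1
B: Δ = 2!·12!·2!/17! = 1/185640; Racah Σ t=2..2: t=2:+1/1916006400 = 1/1916006400; ⇒ 3j(7 2 7; 5 2 -7)² = 1/340, sgn +1
I_A²/I_B² = (99/7735)/(1/340) = 396/91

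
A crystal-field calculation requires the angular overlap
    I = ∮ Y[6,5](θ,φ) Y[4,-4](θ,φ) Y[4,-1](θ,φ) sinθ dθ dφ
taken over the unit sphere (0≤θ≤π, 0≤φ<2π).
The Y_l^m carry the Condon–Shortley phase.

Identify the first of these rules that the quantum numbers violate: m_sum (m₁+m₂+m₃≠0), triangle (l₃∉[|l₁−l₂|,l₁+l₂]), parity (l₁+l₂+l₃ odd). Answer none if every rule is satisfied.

none

Σmᵢ = 0  ✓
l₃∈[|l₁−l₂|,l₁+l₂]=[2,10], have l₃=4  ✓
Σlᵢ = 14 ⇒ even  ✓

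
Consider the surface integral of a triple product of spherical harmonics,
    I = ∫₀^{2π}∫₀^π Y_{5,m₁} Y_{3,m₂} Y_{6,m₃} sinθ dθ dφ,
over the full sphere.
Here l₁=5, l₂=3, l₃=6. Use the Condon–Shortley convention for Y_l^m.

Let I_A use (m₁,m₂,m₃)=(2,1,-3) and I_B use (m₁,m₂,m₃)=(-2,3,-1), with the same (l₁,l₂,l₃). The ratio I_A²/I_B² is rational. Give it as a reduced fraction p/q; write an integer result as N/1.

54/49

l's match ⇒ only the (l;m) 3-j factors differ between A and B.
A: triangle coeff Δ(5,3,6) = 1/675675; Σ_t [0,2]: t=0:+1/34560 t=1:−1/8640 t=2:+1/40320 = -1/16128; (3j)²=18/1001 [(5 3 6; 2 1 -3)], sign=+1
B: triangle coeff Δ(5,3,6) = 1/675675; Σ_t [2,2]: t=2:+1/34560 = 1/34560; (3j)²=7/429 [(5 3 6; -2 3 -1)], sign=-1
I_A²/I_B² = (18/1001)/(7/429) = 54/49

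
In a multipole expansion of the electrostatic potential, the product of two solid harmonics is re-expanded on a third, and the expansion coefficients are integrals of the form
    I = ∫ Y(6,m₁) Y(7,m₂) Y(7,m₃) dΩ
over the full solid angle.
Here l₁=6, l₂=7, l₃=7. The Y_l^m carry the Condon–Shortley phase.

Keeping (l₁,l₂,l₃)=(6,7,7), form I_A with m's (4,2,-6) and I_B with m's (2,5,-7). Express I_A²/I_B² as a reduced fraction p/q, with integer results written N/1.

Shared (l₁,l₂,l₃)=(6,7,7): N and (l;000)² cancel in I_A²/I_B².
A: Δ = 6!·6!·8!/21! = 1/2444321880; Racah Σ t=1..2: t=1:−1/580608000 t=2:+1/174182400 = 1/248832000; ⇒ 3j(6 7 7; 4 2 -6)² = 21/1615, sgn -1
B: Δ = 6!·6!·8!/21! = 1/2444321880; Racah Σ t=4..4: t=4:+1/1393459200 = 1/1393459200; ⇒ 3j(6 7 7; 2 5 -7)² = 11/646, sgn +1
I_A²/I_B² = (21/1615)/(11/646) = 42/55

42/55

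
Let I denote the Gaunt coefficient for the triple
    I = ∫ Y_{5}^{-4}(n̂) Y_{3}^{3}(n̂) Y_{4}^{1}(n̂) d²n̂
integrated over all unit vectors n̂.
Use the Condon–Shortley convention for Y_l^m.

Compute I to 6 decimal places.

Rules hold: Σm=0, L=12 even, 2≤4≤8.
N = 11·7·9 = 693
Δ = 4!·6!·2!/13! = 1/180180
Racah Σ t=1..3: t=1:−1/576 t=2:+1/144 t=3:−1/576 = 1/288
⇒ 3j(5 3 4; 0 0 0)² = 20/1001, sgn +1
Racah Σ t=4..4: t=4:+1/5760 = 1/5760
⇒ 3j(5 3 4; -4 3 1)² = 9/286, sgn -1
4πI² = N·(3j₀)²·(3jₘ)² = 810/1859
I = -1·√(0.435718/4π) = -0.18620781

-0.186208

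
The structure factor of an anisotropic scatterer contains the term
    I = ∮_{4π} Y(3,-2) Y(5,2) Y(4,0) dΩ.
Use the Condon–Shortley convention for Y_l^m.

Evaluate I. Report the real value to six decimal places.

m-sum 0 ✓  L=12 even ✓  2≤4≤8 ✓
Π(2lᵢ+1) = 7×11×9 = 693
triangle coeff Δ(3,5,4) = 1/180180
Σ_t [1,3]: t=1:−1/576 t=2:+1/144 t=3:−1/576 = 1/288
(3j)²=20/1001 [(3 5 4; 0 0 0)], sign=+1
Σ_t [3,4]: t=3:−1/576 t=4:+1/864 = -1/1728
(3j)²=5/1287 [(3 5 4; -2 2 0)], sign=-1
⇒ 4πI² = 100/1859
I = (-1)√(100/1859/(4π)) = -0.06542675

-0.065427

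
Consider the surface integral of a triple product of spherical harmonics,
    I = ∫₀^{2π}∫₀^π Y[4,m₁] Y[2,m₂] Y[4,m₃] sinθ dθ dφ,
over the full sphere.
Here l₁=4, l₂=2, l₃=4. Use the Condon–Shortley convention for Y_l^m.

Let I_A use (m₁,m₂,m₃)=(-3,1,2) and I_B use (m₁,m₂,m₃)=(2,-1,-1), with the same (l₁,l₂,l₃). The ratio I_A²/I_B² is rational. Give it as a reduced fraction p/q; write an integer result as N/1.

175/81

Same 4,2,4: normalisation and zero-m 3j drop out of the ratio.
A: Δ: 2! 6! 2! / 11! → 1/13860; sum: t=1:−1/1440 t=2:+1/240 = 1/288; 3j²(4 2 4; -3 1 2) = Δ·Π!·Σ² = 5/132  (sign +1)
B: Δ: 2! 6! 2! / 11! → 1/13860; sum: t=0:+1/96 t=1:−1/240 = 1/160; 3j²(4 2 4; 2 -1 -1) = Δ·Π!·Σ² = 27/1540  (sign -1)
I_A²/I_B² = (5/132)/(27/1540) = 175/81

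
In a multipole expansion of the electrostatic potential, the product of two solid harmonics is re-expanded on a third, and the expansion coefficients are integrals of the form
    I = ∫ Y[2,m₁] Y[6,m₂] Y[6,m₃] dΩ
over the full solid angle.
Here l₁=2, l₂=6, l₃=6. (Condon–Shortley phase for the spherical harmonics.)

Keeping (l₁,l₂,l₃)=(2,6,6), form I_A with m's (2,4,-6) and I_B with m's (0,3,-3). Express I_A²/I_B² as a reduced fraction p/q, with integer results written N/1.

Shared (l₁,l₂,l₃)=(2,6,6): N and (l;000)² cancel in I_A²/I_B².
A: Δ = 2!·2!·10!/15! = 1/90090; Racah Σ t=0..0: t=0:+1/14515200 = 1/14515200; ⇒ 3j(2 6 6; 2 4 -6)² = 2/455, sgn +1
B: Δ = 2!·2!·10!/15! = 1/90090; Racah Σ t=0..2: t=0:+1/1451520 t=1:−1/80640 t=2:+1/120960 = -1/290304; ⇒ 3j(2 6 6; 0 3 -3)² = 5/2002, sgn +1
I_A²/I_B² = (2/455)/(5/2002) = 44/25

44/25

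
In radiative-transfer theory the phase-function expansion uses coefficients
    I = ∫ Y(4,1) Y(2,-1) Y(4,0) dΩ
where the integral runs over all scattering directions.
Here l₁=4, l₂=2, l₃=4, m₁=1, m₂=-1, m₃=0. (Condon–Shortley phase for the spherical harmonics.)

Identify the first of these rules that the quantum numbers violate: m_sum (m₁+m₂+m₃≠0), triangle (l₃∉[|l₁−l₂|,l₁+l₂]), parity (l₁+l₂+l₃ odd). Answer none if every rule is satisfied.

Σmᵢ = 0  ✓
l₃∈[|l₁−l₂|,l₁+l₂]=[2,6], have l₃=4  ✓
Σlᵢ = 10 ⇒ even  ✓

none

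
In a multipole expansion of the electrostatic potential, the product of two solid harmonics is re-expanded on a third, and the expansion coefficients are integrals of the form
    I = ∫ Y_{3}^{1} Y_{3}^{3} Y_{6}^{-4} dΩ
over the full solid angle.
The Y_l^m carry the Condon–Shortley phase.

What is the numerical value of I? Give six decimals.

Checks pass: Σm=0; 12 even; l₃=6∈[0,6].
(2·3+1)(2·3+1)(2·6+1) = 637
Δ: 0! 6! 6! / 13! → 1/12012
sum: t=0:+1/1296 = 1/1296
3j²(3 3 6; 0 0 0) = Δ·Π!·Σ² = 100/3003  (sign +1)
sum: t=0:+1/34560 = 1/34560
3j²(3 3 6; 1 3 -4) = Δ·Π!·Σ² = 5/286  (sign +1)
combine: 4πI² = 637·100/3003·5/286 = 1750/4719
take √, sign +1: I = 0.17178653

0.171787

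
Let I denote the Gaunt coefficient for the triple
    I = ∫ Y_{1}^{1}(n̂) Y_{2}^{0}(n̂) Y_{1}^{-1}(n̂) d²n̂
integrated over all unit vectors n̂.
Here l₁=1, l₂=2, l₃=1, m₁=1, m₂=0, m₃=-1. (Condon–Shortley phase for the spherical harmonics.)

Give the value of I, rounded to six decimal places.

m-sum 0 ✓  L=4 even ✓  1≤1≤3 ✓
Π(2lᵢ+1) = 3×5×3 = 45
triangle coeff Δ(1,2,1) = 1/30
Σ_t [1,1]: t=1:−1/1 = -1/1
(3j)²=2/15 [(1 2 1; 0 0 0)], sign=+1
Σ_t [0,0]: t=0:+1/4 = 1/4
(3j)²=1/30 [(1 2 1; 1 0 -1)], sign=+1
⇒ 4πI² = 1/5
I = (+1)√(1/5/(4π)) = 0.12615663

0.126157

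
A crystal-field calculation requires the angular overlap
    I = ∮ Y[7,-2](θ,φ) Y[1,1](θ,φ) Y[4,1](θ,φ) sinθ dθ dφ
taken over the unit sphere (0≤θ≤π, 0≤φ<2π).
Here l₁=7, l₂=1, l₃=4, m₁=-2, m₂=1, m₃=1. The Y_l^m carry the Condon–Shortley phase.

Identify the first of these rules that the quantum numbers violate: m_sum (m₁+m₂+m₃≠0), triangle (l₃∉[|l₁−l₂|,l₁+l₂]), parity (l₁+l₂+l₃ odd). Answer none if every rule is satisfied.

triangle

m₁+m₂+m₃ = -2 + 1 + 1 = 0  ✓
triangle: |7−1|=6 ≤ l₃=4 ≤ 7+1=8  ✗
parity: l₁+l₂+l₃ = 12 is even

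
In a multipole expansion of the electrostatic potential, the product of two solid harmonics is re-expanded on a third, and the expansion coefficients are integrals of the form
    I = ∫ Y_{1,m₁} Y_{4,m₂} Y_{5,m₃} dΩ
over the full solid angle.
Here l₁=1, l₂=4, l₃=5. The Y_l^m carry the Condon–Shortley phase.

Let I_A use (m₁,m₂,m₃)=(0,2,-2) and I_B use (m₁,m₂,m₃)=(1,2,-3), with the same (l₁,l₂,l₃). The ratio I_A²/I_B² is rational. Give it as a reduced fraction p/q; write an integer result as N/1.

Same 1,4,5: normalisation and zero-m 3j drop out of the ratio.
A: Δ: 0! 2! 8! / 11! → 1/495; sum: t=0:+1/1440 = 1/1440; 3j²(1 4 5; 0 2 -2) = Δ·Π!·Σ² = 7/165  (sign -1)
B: Δ: 0! 2! 8! / 11! → 1/495; sum: t=0:+1/2880 = 1/2880; 3j²(1 4 5; 1 2 -3) = Δ·Π!·Σ² = 28/495  (sign +1)
I_A²/I_B² = (7/165)/(28/495) = 3/4

3/4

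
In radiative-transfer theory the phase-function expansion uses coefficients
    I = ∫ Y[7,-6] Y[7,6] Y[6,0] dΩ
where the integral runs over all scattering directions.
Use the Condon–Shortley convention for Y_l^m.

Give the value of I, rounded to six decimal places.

Rules hold: Σm=0, L=20 even, 0≤6≤14.
N = 15·15·13 = 2925
Δ = 8!·6!·6!/21! = 1/2444321880
Racah Σ t=1..7: t=1:−1/2612736000 t=2:+1/20736000 t=3:−1/1658880 t=4:+1/746496 t=5:−1/1658880 t=6:+1/20736000 t=7:−1/2612736000 = 1/4354560
⇒ 3j(7 7 6; 0 0 0)² = 1000/138567, sgn +1
Racah Σ t=7..8: t=7:−1/2612736000 t=8:+1/580608000 = 1/746496000
⇒ 3j(7 7 6; -6 6 0)² = 143/9690, sgn +1
4πI² = N·(3j₀)²·(3jₘ)² = 32500/104329
I = +1·√(0.311515/4π) = 0.15744694

0.157447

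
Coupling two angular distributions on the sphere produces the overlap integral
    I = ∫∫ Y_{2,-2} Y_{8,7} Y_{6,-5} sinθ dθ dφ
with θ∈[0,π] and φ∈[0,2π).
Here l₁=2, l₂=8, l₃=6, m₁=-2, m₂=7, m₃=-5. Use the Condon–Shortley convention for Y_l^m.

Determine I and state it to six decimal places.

-0.313531

m-sum 0 ✓  L=16 even ✓  6≤6≤10 ✓
Π(2lᵢ+1) = 5×17×13 = 1105
triangle coeff Δ(2,8,6) = 1/30940
Σ_t [2,2]: t=2:+1/2073600 = 1/2073600
(3j)²=28/1105 [(2 8 6; 0 0 0)], sign=+1
Σ_t [4,4]: t=4:+1/958003200 = 1/958003200
(3j)²=3/68 [(2 8 6; -2 7 -5)], sign=-1
⇒ 4πI² = 21/17
I = (-1)√(21/17/(4π)) = -0.31353083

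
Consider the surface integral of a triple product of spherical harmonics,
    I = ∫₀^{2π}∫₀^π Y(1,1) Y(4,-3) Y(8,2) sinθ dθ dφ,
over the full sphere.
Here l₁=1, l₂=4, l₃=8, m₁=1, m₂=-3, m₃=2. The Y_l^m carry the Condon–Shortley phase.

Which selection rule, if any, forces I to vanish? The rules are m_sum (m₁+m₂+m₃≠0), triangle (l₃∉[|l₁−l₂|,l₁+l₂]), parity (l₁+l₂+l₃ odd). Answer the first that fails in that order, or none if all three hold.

triangle

m₁+m₂+m₃ = 1 − 3 + 2 = 0  ✓
triangle: |1−4|=3 ≤ l₃=8 ≤ 1+4=5  ✗
parity: l₁+l₂+l₃ = 13 is odd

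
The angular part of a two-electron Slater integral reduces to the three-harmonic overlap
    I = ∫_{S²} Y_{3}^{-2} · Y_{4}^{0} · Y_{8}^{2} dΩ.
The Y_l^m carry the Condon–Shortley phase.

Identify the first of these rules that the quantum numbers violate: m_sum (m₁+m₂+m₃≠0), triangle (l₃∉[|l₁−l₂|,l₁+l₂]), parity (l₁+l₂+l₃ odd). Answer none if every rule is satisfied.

triangle

azimuthal sum: -2 + 0 + 2 = 0  ✓
1 ≤ 8 ≤ 7 (triangle on l)  ✗
L = 3 + 4 + 8 = 15 (odd)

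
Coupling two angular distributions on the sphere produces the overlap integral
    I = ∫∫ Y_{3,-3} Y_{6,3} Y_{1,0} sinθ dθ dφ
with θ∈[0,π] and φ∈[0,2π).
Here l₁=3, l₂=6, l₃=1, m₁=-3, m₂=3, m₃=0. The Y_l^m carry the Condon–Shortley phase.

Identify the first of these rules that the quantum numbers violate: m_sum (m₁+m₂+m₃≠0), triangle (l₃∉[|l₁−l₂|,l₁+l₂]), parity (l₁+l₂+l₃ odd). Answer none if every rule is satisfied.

triangle

azimuthal sum: -3 + 3 + 0 = 0  ✓
3 ≤ 1 ≤ 9 (triangle on l)  ✗
L = 3 + 6 + 1 = 10 (even)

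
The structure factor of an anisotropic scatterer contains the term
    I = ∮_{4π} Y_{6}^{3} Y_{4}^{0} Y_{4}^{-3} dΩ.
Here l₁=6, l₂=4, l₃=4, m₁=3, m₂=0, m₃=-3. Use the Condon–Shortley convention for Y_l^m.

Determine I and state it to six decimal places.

Checks pass: Σm=0; 14 even; l₃=4∈[2,10].
(2·6+1)(2·4+1)(2·4+1) = 1053
Δ: 6! 6! 2! / 15! → 1/1261260
sum: t=2:+1/4608 t=3:−1/1296 t=4:+1/4608 = -7/20736
3j²(6 4 4; 0 0 0) = Δ·Π!·Σ² = 20/1287  (sign -1)
sum: t=2:+1/11520 t=3:−1/25920 = 1/20736
3j²(6 4 4; 3 0 -3) = Δ·Π!·Σ² = 5/429  (sign -1)
combine: 4πI² = 1053·20/1287·5/429 = 300/1573
take √, sign +1: I = 0.12319450

0.123195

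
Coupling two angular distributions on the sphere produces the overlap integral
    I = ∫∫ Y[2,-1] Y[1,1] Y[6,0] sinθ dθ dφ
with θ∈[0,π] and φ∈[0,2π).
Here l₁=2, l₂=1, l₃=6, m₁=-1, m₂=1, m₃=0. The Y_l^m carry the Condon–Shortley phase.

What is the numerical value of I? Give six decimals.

l₃=6 ∉ [1,3] — triangle fails ⇒ I = 0

0.000000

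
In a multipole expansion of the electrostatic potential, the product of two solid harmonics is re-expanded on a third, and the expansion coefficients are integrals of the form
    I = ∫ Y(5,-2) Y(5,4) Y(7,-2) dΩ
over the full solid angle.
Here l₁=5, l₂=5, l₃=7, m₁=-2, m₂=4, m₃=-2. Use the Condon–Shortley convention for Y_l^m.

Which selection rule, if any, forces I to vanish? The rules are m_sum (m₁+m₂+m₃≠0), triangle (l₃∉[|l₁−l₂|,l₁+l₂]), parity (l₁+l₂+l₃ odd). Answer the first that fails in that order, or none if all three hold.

Σmᵢ = 0  ✓
l₃∈[|l₁−l₂|,l₁+l₂]=[0,10], have l₃=7  ✓
Σlᵢ = 17 ⇒ odd  ✗

parity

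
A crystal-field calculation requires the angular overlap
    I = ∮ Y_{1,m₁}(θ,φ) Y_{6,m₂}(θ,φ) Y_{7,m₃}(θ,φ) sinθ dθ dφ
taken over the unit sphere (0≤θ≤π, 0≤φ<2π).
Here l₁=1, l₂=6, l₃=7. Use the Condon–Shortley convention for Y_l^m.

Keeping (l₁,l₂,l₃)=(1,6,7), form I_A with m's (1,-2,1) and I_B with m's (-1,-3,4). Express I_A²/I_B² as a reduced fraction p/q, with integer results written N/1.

l's match ⇒ only the (l;m) 3-j factors differ between A and B.
A: triangle coeff Δ(1,6,7) = 1/1365; Σ_t [0,0]: t=0:+1/1935360 = 1/1935360; (3j)²=1/91 [(1 6 7; 1 -2 1)], sign=+1
B: triangle coeff Δ(1,6,7) = 1/1365; Σ_t [0,0]: t=0:+1/4354560 = 1/4354560; (3j)²=11/273 [(1 6 7; -1 -3 4)], sign=-1
I_A²/I_B² = (1/91)/(11/273) = 3/11

3/11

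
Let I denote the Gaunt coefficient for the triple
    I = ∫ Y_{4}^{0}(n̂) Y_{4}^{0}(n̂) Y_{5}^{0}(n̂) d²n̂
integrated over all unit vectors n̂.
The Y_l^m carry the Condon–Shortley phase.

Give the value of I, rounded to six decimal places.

l₁+l₂+l₃=13 is odd: 3j(l;000)=0 ⇒ I=0

0.000000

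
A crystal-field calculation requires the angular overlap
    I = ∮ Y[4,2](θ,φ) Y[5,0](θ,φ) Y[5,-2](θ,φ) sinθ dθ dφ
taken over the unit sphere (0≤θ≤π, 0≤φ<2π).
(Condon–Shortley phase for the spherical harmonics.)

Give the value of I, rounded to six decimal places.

m-sum 0 ✓  L=14 even ✓  1≤5≤9 ✓
Π(2lᵢ+1) = 9×11×11 = 1089
triangle coeff Δ(4,5,5) = 1/3153150
Σ_t [0,4]: t=0:+1/69120 t=1:−1/1728 t=2:+1/576 t=3:−1/1728 t=4:+1/69120 = 7/11520
(3j)²=2/143 [(4 5 5; 0 0 0)], sign=-1
Σ_t [0,2]: t=0:+1/11520 t=1:−1/1728 t=2:+1/3456 = -7/34560
(3j)²=7/858 [(4 5 5; 2 0 -2)], sign=+1
⇒ 4πI² = 21/169
I = (-1)√(21/169/(4π)) = -0.09944006

-0.099440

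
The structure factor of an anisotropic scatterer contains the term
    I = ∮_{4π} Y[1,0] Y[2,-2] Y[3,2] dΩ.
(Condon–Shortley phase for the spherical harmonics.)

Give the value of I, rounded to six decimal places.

m-sum 0 ✓  L=6 even ✓  1≤3≤3 ✓
Π(2lᵢ+1) = 3×5×7 = 105
triangle coeff Δ(1,2,3) = 1/105
Σ_t [0,0]: t=0:+1/4 = 1/4
(3j)²=3/35 [(1 2 3; 0 0 0)], sign=-1
Σ_t [0,0]: t=0:+1/24 = 1/24
(3j)²=1/21 [(1 2 3; 0 -2 2)], sign=-1
⇒ 4πI² = 3/7
I = (+1)√(3/7/(4π)) = 0.18467439

0.184674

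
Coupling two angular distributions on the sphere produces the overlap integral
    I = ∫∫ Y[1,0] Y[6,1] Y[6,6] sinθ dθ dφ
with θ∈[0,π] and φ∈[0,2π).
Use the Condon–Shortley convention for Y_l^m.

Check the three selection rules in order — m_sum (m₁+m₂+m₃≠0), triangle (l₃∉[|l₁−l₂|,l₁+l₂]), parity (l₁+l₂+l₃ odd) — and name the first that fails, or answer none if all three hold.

m_sum

azimuthal sum: 0 + 1 + 6 = 7  ✗
5 ≤ 6 ≤ 7 (triangle on l)
L = 1 + 6 + 6 = 13 (odd)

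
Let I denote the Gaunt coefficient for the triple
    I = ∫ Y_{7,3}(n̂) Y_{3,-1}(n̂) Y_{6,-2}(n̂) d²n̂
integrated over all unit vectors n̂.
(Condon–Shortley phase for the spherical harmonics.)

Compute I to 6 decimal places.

Checks pass: Σm=0; 16 even; l₃=6∈[4,10].
(2·7+1)(2·3+1)(2·6+1) = 1365
Δ: 4! 10! 2! / 17! → 1/2042040
sum: t=1:−1/207360 t=2:+1/57600 t=3:−1/207360 = 1/129600
3j²(7 3 6; 0 0 0) = Δ·Π!·Σ² = 168/12155  (sign +1)
sum: t=0:+1/829440 t=1:−1/181440 t=2:+1/645120 = -1/362880
3j²(7 3 6; 3 -1 -2) = Δ·Π!·Σ² = 256/17017  (sign -1)
combine: 4πI² = 1365·168/12155·256/17017 = 129024/454597
take √, sign -1: I = -0.15028548

-0.150285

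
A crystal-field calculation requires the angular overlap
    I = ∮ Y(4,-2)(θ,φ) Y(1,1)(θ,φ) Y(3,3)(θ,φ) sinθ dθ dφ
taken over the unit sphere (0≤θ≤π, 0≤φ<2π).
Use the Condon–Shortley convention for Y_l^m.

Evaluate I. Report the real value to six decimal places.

0.000000

m-sum = -2 + 1 + 3 = 2 ≠ 0 ⇒ I = 0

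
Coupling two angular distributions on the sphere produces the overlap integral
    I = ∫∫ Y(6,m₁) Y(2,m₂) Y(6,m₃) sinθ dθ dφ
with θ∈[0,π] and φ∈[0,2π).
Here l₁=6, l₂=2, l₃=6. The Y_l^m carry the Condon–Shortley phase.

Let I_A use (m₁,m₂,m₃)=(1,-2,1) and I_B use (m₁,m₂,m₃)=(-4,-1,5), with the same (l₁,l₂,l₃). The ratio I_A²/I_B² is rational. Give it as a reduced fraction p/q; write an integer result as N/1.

98/99

Same 6,2,6: normalisation and zero-m 3j drop out of the ratio.
A: Δ: 2! 10! 2! / 15! → 1/90090; sum: t=0:+1/57600 = 1/57600; 3j²(6 2 6; 1 -2 1) = Δ·Π!·Σ² = 21/715  (sign -1)
B: Δ: 2! 10! 2! / 15! → 1/90090; sum: t=0:+1/7257600 t=1:−1/725760 = -1/806400; 3j²(6 2 6; -4 -1 5) = Δ·Π!·Σ² = 27/910  (sign +1)
I_A²/I_B² = (21/715)/(27/910) = 98/99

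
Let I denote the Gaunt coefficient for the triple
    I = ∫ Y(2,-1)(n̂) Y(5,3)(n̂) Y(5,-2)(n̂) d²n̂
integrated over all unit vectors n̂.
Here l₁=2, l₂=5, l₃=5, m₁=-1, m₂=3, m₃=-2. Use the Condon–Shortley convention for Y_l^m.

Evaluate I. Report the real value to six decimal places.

m-sum 0 ✓  L=12 even ✓  3≤5≤7 ✓
Π(2lᵢ+1) = 5×11×11 = 605
triangle coeff Δ(2,5,5) = 1/38610
Σ_t [0,2]: t=0:+1/2880 t=1:−1/576 t=2:+1/2880 = -1/960
(3j)²=10/429 [(2 5 5; 0 0 0)], sign=+1
Σ_t [1,2]: t=1:−1/10080 t=2:+1/2880 = 1/4032
(3j)²=10/429 [(2 5 5; -1 3 -2)], sign=-1
⇒ 4πI² = 500/1521
I = (-1)√(500/1521/(4π)) = -0.16173926

-0.161739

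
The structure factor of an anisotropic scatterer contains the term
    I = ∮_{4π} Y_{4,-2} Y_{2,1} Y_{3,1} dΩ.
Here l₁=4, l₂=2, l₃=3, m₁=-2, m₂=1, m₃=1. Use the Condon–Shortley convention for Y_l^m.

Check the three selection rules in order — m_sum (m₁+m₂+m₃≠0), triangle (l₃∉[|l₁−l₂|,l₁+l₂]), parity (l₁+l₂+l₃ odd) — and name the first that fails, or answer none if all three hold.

parity

Σmᵢ = 0  ✓
l₃∈[|l₁−l₂|,l₁+l₂]=[2,6], have l₃=3  ✓
Σlᵢ = 9 ⇒ odd  ✗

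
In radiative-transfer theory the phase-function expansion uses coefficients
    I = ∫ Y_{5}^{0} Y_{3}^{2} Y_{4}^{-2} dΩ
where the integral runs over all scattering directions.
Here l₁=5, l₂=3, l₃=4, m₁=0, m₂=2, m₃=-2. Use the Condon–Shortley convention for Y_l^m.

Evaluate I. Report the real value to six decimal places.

-0.171327

m-sum 0 ✓  L=12 even ✓  2≤4≤8 ✓
Π(2lᵢ+1) = 11×7×9 = 693
triangle coeff Δ(5,3,4) = 1/180180
Σ_t [1,3]: t=1:−1/576 t=2:+1/144 t=3:−1/576 = 1/288
(3j)²=20/1001 [(5 3 4; 0 0 0)], sign=+1
Σ_t [3,4]: t=3:−1/576 t=4:+1/2880 = -1/720
(3j)²=80/3003 [(5 3 4; 0 2 -2)], sign=-1
⇒ 4πI² = 4800/13013
I = (-1)√(4800/13013/(4π)) = -0.17132746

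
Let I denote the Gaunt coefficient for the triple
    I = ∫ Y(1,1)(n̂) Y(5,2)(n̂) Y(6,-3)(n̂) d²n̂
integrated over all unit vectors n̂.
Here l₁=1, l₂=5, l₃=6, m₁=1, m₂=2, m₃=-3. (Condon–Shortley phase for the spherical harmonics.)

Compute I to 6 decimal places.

-0.245154

Checks pass: Σm=0; 12 even; l₃=6∈[4,6].
(2·1+1)(2·5+1)(2·6+1) = 429
Δ: 0! 2! 10! / 13! → 1/858
sum: t=0:+1/14400 = 1/14400
3j²(1 5 6; 0 0 0) = Δ·Π!·Σ² = 6/143  (sign +1)
sum: t=0:+1/60480 = 1/60480
3j²(1 5 6; 1 2 -3) = Δ·Π!·Σ² = 6/143  (sign -1)
combine: 4πI² = 429·6/143·6/143 = 108/143
take √, sign -1: I = -0.24515397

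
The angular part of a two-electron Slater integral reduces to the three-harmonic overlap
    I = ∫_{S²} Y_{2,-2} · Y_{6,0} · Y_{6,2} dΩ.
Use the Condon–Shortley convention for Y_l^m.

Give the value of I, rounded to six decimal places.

Rules hold: Σm=0, L=14 even, 4≤6≤8.
N = 5·13·13 = 845
Δ = 2!·2!·10!/15! = 1/90090
Racah Σ t=0..2: t=0:+1/69120 t=1:−1/14400 t=2:+1/69120 = -7/172800
⇒ 3j(2 6 6; 0 0 0)² = 14/715, sgn -1
Racah Σ t=2..2: t=2:+1/69120 = 1/69120
⇒ 3j(2 6 6; -2 0 2)² = 4/143, sgn +1
4πI² = N·(3j₀)²·(3jₘ)² = 56/121
I = -1·√(0.46281/4π) = -0.19190947

-0.191909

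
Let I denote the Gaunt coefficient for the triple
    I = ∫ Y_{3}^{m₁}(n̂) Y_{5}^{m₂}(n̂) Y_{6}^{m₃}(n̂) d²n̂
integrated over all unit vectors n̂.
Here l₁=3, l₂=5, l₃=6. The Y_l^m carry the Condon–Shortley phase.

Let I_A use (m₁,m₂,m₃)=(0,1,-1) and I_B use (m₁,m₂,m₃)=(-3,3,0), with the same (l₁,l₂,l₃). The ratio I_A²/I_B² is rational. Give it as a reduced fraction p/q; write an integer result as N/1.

5/4

l's match ⇒ only the (l;m) 3-j factors differ between A and B.
A: triangle coeff Δ(3,5,6) = 1/675675; Σ_t [0,2]: t=0:+1/17280 t=1:−1/2880 t=2:+1/6912 = -1/6912; (3j)²=5/429 [(3 5 6; 0 1 -1)], sign=+1
B: triangle coeff Δ(3,5,6) = 1/675675; Σ_t [2,2]: t=2:+1/69120 = 1/69120; (3j)²=4/429 [(3 5 6; -3 3 0)], sign=+1
I_A²/I_B² = (5/429)/(4/429) = 5/4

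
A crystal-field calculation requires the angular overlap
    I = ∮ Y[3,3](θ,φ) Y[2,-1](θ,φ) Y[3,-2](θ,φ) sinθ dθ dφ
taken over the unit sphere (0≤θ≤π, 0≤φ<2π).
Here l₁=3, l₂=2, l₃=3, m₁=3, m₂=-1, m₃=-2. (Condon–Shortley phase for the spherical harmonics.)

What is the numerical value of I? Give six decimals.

Rules hold: Σm=0, L=8 even, 1≤3≤5.
N = 7·5·7 = 245
Δ = 2!·4!·2!/9! = 1/3780
Racah Σ t=0..2: t=0:+1/24 t=1:−1/4 t=2:+1/24 = -1/6
⇒ 3j(3 2 3; 0 0 0)² = 4/105, sgn +1
Racah Σ t=0..0: t=0:+1/48 = 1/48
⇒ 3j(3 2 3; 3 -1 -2)² = 5/84, sgn -1
4πI² = N·(3j₀)²·(3jₘ)² = 5/9
I = -1·√(0.555556/4π) = -0.21026104

-0.210261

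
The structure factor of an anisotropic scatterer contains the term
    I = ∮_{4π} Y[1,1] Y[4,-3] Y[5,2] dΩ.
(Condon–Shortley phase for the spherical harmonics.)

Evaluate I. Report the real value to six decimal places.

Rules hold: Σm=0, L=10 even, 3≤5≤5.
N = 3·9·11 = 297
Δ = 0!·2!·8!/11! = 1/495
Racah Σ t=0..0: t=0:+1/576 = 1/576
⇒ 3j(1 4 5; 0 0 0)² = 5/99, sgn -1
Racah Σ t=0..0: t=0:+1/10080 = 1/10080
⇒ 3j(1 4 5; 1 -3 2)² = 1/165, sgn -1
4πI² = N·(3j₀)²·(3jₘ)² = 1/11
I = +1·√(0.0909091/4π) = 0.08505478

0.085055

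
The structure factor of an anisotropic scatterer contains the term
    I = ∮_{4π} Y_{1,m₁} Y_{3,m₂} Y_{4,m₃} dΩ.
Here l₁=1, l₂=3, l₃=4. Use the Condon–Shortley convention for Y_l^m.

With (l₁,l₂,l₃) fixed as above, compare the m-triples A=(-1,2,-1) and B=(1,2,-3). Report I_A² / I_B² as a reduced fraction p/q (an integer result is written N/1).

1/7

Same 1,3,4: normalisation and zero-m 3j drop out of the ratio.
A: Δ: 0! 2! 6! / 9! → 1/252; sum: t=0:+1/240 = 1/240; 3j²(1 3 4; -1 2 -1) = Δ·Π!·Σ² = 1/84  (sign -1)
B: Δ: 0! 2! 6! / 9! → 1/252; sum: t=0:+1/240 = 1/240; 3j²(1 3 4; 1 2 -3) = Δ·Π!·Σ² = 1/12  (sign -1)
I_A²/I_B² = (1/84)/(1/12) = 1/7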